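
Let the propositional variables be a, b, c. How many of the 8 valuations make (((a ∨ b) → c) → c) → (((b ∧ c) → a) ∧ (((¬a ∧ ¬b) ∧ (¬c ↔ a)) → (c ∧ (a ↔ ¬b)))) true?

6

Initial set: {((((a ∨ b) → c) → c) → (((b ∧ c) → a) ∧ (((¬a ∧ ¬b) ∧ (¬c ↔ a)) → (c ∧ (a ↔ ¬b)))))}.
((((a ∨ b) → c) → c) → (((b ∧ c) → a) ∧ (((¬a ∧ ¬b) ∧ (¬c ↔ a)) → (c ∧ (a ↔ ¬b))))): β-rule — branch into ¬(((a ∨ b) → c) → c)  //  (((b ∧ c) → a) ∧ (((¬a ∧ ¬b) ∧ (¬c ↔ a)) → (c ∧ (a ↔ ¬b)))).
  branch 1 (add ¬(((a ∨ b) → c) → c)):
    ¬(((a ∨ b) → c) → c): α-rule — add ((a ∨ b) → c), ¬c.
    ((a ∨ b) → c): β-rule — branch into ¬(a ∨ b)  //  c.
      branch 1.1 (add ¬(a ∨ b)):
        ¬(a ∨ b): α-rule — add ¬a, ¬b.
        ○ open, literals {a=F, b=F, c=F}.
      branch 1.2 (add c):
        × closes — contains both c and ¬c.
  branch 2 (add (((b ∧ c) → a) ∧ (((¬a ∧ ¬b) ∧ (¬c ↔ a)) → (c ∧ (a ↔ ¬b))))):
    (((b ∧ c) → a) ∧ (((¬a ∧ ¬b) ∧ (¬c ↔ a)) → (c ∧ (a ↔ ¬b)))): α-rule — add ((b ∧ c) → a), (((¬a ∧ ¬b) ∧ (¬c ↔ a)) → (c ∧ (a ↔ ¬b))).
    ((b ∧ c) → a): β-rule — branch into ¬(b ∧ c)  //  a.
      branch 2.1 (add ¬(b ∧ c)):
        (((¬a ∧ ¬b) ∧ (¬c ↔ a)) → (c ∧ (a ↔ ¬b))): β-rule — branch into ¬((¬a ∧ ¬b) ∧ (¬c ↔ a))  //  (c ∧ (a ↔ ¬b)).
          branch 2.1.1 (add ¬((¬a ∧ ¬b) ∧ (¬c ↔ a))):
            ¬(b ∧ c): β-rule — branch into ¬b  //  ¬c.
              branch 2.1.1.1 (add ¬b):
                ¬((¬a ∧ ¬b) ∧ (¬c ↔ a)): β-rule — branch into ¬(¬a ∧ ¬b)  //  ¬(¬c ↔ a).
                  branch 2.1.1.1.1 (add ¬(¬a ∧ ¬b)):
                    ¬(¬a ∧ ¬b): β-rule — branch into ¬¬a  //  ¬¬b.
                      branch 2.1.1.1.1.1 (add ¬¬a):
                        ○ open, literals {a=T, b=F}.
                      branch 2.1.1.1.1.2 (add ¬¬b):
                        × closes — contains both b and ¬b.
                  branch 2.1.1.1.2 (add ¬(¬c ↔ a)):
                    ¬(¬c ↔ a): β-rule — branch into ¬c, ¬a  //  ¬¬c, a.
                      branch 2.1.1.1.2.1 (add ¬c, ¬a):
                        ○ open, literals {a=F, b=F, c=F}.
                      branch 2.1.1.1.2.2 (add ¬¬c, a):
                        ○ open, literals {a=T, b=F, c=T}.
              branch 2.1.1.2 (add ¬c):
                ¬((¬a ∧ ¬b) ∧ (¬c ↔ a)): β-rule — branch into ¬(¬a ∧ ¬b)  //  ¬(¬c ↔ a).
                  branch 2.1.1.2.1 (add ¬(¬a ∧ ¬b)):
                    ¬(¬a ∧ ¬b): β-rule — branch into ¬¬a  //  ¬¬b.
                      branch 2.1.1.2.1.1 (add ¬¬a):
                        ○ open, literals {a=T, c=F}.
                      branch 2.1.1.2.1.2 (add ¬¬b):
                        ○ open, literals {b=T, c=F}.
                  branch 2.1.1.2.2 (add ¬(¬c ↔ a)):
                    ¬(¬c ↔ a): β-rule — branch into ¬c, ¬a  //  ¬¬c, a.
                      branch 2.1.1.2.2.1 (add ¬c, ¬a):
                        ○ open, literals {a=F, c=F}.
                      branch 2.1.1.2.2.2 (add ¬¬c, a):
                        × closes — contains both c and ¬c.
          branch 2.1.2 (add (c ∧ (a ↔ ¬b))):
            (c ∧ (a ↔ ¬b)): α-rule — add c, (a ↔ ¬b).
            ¬(b ∧ c): β-rule — branch into ¬b  //  ¬c.
              branch 2.1.2.1 (add ¬b):
                (a ↔ ¬b): β-rule — branch into a, ¬b  //  ¬a, ¬¬b.
                  branch 2.1.2.1.1 (add a, ¬b):
                    ○ open, literals {a=T, b=F, c=T}.
                  branch 2.1.2.1.2 (add ¬a, ¬¬b):
                    × closes — contains both b and ¬b.
              branch 2.1.2.2 (add ¬c):
                × closes — contains both c and ¬c.
      branch 2.2 (add a):
        (((¬a ∧ ¬b) ∧ (¬c ↔ a)) → (c ∧ (a ↔ ¬b))): β-rule — branch into ¬((¬a ∧ ¬b) ∧ (¬c ↔ a))  //  (c ∧ (a ↔ ¬b)).
          branch 2.2.1 (add ¬((¬a ∧ ¬b) ∧ (¬c ↔ a))):
            ¬((¬a ∧ ¬b) ∧ (¬c ↔ a)): β-rule — branch into ¬(¬a ∧ ¬b)  //  ¬(¬c ↔ a).
              branch 2.2.1.1 (add ¬(¬a ∧ ¬b)):
                ¬(¬a ∧ ¬b): β-rule — branch into ¬¬a  //  ¬¬b.
                  branch 2.2.1.1.1 (add ¬¬a):
                    ○ open, literals {a=T}.
                  branch 2.2.1.1.2 (add ¬¬b):
                    ○ open, literals {a=T, b=T}.
              branch 2.2.1.2 (add ¬(¬c ↔ a)):
                ¬(¬c ↔ a): β-rule — branch into ¬c, ¬a  //  ¬¬c, a.
                  branch 2.2.1.2.1 (add ¬c, ¬a):
                    × closes — contains both a and ¬a.
                  branch 2.2.1.2.2 (add ¬¬c, a):
                    ○ open, literals {a=T, c=T}.
          branch 2.2.2 (add (c ∧ (a ↔ ¬b))):
            (c ∧ (a ↔ ¬b)): α-rule — add c, (a ↔ ¬b).
            (a ↔ ¬b): β-rule — branch into a, ¬b  //  ¬a, ¬¬b.
              branch 2.2.2.1 (add a, ¬b):
                ○ open, literals {a=T, b=F, c=T}.
              branch 2.2.2.2 (add ¬a, ¬¬b):
                × closes — contains both a and ¬a.
7 branches closed, 12 open.
Each open branch fixes some atoms; the unmentioned ones are free. Counting distinct full assignments: branch {a=F, b=F, c=F} (none free) contributes 1 new; branch {a=T, b=F} (c) contributes 2 new; branch {a=F, b=F, c=F} (none free) contributes 0 new; branch {a=T, b=F, c=T} (none free) contributes 0 new; branch {a=T, c=F} (b) contributes 1 new; branch {b=T, c=F} (a) contributes 1 new; branch {a=F, c=F} (b) contributes 0 new; branch {a=T, b=F, c=T} (none free) contributes 0 new; branch {a=T} (b, c) contributes 1 new; branch {a=T, b=T} (c) contributes 0 new; branch {a=T, c=T} (b) contributes 0 new; branch {a=T, b=F, c=T} (none free) contributes 0 new. Total: 6.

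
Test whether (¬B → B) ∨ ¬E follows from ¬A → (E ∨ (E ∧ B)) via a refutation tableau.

No

Initial set: {T (¬A → (E ∨ (E ∧ B))); F ((¬B → B) ∨ ¬E)}.
F ((¬B → B) ∨ ¬E): α-rule — add F (¬B → B), F ¬E.
F (¬B → B): α-rule — add T ¬B, F B.
T (¬A → (E ∨ (E ∧ B))): β-rule — branch into F ¬A  //  T (E ∨ (E ∧ B)).
  branch 1 (add F ¬A):
    ○ open, literals {A=T, B=F, E=T}.
  branch 2 (add T (E ∨ (E ∧ B))):
    T (E ∨ (E ∧ B)): β-rule — branch into T E  //  T (E ∧ B).
      branch 2.1 (add T E):
        ○ open, literals {B=F, E=T}.
      branch 2.2 (add T (E ∧ B)):
        T (E ∧ B): α-rule — add T E, T B.
        × closes — contains both B and ¬B.
1 branch closed, 2 open.
An open branch gives a countermodel: A=T, B=F, E=T (unmentioned atoms arbitrary); the premises hold there but the conclusion fails.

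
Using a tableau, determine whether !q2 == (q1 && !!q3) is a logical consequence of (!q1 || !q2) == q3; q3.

Initial set: {((!q1 || !q2) == q3); q3; !(!q2 == (q1 && !!q3))}.
((!q1 || !q2) == q3): β-rule — branch into (!q1 || !q2), q3  //  !(!q1 || !q2), !q3.
  branch 1 (add (!q1 || !q2), q3):
    !(!q2 == (q1 && !!q3)): β-rule — branch into !q2, !(q1 && !!q3)  //  !!q2, (q1 && !!q3).
      branch 1.1 (add !q2, !(q1 && !!q3)):
        (!q1 || !q2): β-rule — branch into !q1  //  !q2.
          branch 1.1.1 (add !q1):
            !(q1 && !!q3): β-rule — branch into !q1  //  !!!q3.
              branch 1.1.1.1 (add !q1):
                ○ open, literals {q1=0, q2=0, q3=1}.
              branch 1.1.1.2 (add !!!q3):
                !!!q3: drop double negation, giving !q3.
                × closes — contains both q3 and !q3.
          branch 1.1.2 (add !q2):
            !(q1 && !!q3): β-rule — branch into !q1  //  !!!q3.
              branch 1.1.2.1 (add !q1):
                ○ open, literals {q1=0, q2=0, q3=1}.
              branch 1.1.2.2 (add !!!q3):
                !!!q3: drop double negation, giving !q3.
                × closes — contains both q3 and !q3.
      branch 1.2 (add !!q2, (q1 && !!q3)):
        (q1 && !!q3): α-rule — add q1, !!q3.
        !!q3: drop double negation, giving q3.
        (!q1 || !q2): β-rule — branch into !q1  //  !q2.
          branch 1.2.1 (add !q1):
            × closes — contains both q1 and !q1.
          branch 1.2.2 (add !q2):
            × closes — contains both q2 and !q2.
  branch 2 (add !(!q1 || !q2), !q3):
    × closes — contains both q3 and !q3.
5 branches closed, 2 open.
An open branch gives a countermodel: q1=0, q2=0, q3=1 (unmentioned atoms arbitrary); the premises hold there but the conclusion fails.

No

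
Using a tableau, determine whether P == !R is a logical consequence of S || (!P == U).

No

Initial set: {T (S || (!P == U)); F (P == !R)}.
T (S || (!P == U)): β-rule — branch into T S  //  T (!P == U).
  branch 1 (add T S):
    F (P == !R): β-rule — branch into T P, F !R  //  F P, T !R.
      branch 1.1 (add T P, F !R):
        ○ open, literals {P=1, R=1, S=1}.
      branch 1.2 (add F P, T !R):
        ○ open, literals {P=0, R=0, S=1}.
  branch 2 (add T (!P == U)):
    F (P == !R): β-rule — branch into T P, F !R  //  F P, T !R.
      branch 2.1 (add T P, F !R):
        T (!P == U): β-rule — branch into T !P, T U  //  F !P, F U.
          branch 2.1.1 (add T !P, T U):
            × closes — contains both P and !P.
          branch 2.1.2 (add F !P, F U):
            ○ open, literals {P=1, R=1, U=0}.
      branch 2.2 (add F P, T !R):
        T (!P == U): β-rule — branch into T !P, T U  //  F !P, F U.
          branch 2.2.1 (add T !P, T U):
            ○ open, literals {P=0, R=0, U=1}.
          branch 2.2.2 (add F !P, F U):
            × closes — contains both P and !P.
2 branches closed, 4 open.
An open branch gives a countermodel: P=1, R=1, S=1 (unmentioned atoms arbitrary); the premises hold there but the conclusion fails.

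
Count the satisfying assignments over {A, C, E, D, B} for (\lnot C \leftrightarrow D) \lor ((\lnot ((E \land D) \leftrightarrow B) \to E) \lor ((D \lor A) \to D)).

31

Initial set: {T ((\lnot C \leftrightarrow D) \lor ((\lnot ((E \land D) \leftrightarrow B) \to E) \lor ((D \lor A) \to D)))}.
T ((\lnot C \leftrightarrow D) \lor ((\lnot ((E \land D) \leftrightarrow B) \to E) \lor ((D \lor A) \to D))): β-rule — branch into T (\lnot C \leftrightarrow D)  //  T ((\lnot ((E \land D) \leftrightarrow B) \to E) \lor ((D \lor A) \to D)).
  branch 1 (add T (\lnot C \leftrightarrow D)):
    T (\lnot C \leftrightarrow D): β-rule — branch into T \lnot C, T D  //  F \lnot C, F D.
      branch 1.1 (add T \lnot C, T D):
        ○ open, literals {C=false, D=true}.
      branch 1.2 (add F \lnot C, F D):
        ○ open, literals {C=true, D=false}.
  branch 2 (add T ((\lnot ((E \land D) \leftrightarrow B) \to E) \lor ((D \lor A) \to D))):
    T ((\lnot ((E \land D) \leftrightarrow B) \to E) \lor ((D \lor A) \to D)): β-rule — branch into T (\lnot ((E \land D) \leftrightarrow B) \to E)  //  T ((D \lor A) \to D).
      branch 2.1 (add T (\lnot ((E \land D) \leftrightarrow B) \to E)):
        T (\lnot ((E \land D) \leftrightarrow B) \to E): β-rule — branch into F \lnot ((E \land D) \leftrightarrow B)  //  T E.
          branch 2.1.1 (add F \lnot ((E \land D) \leftrightarrow B)):
            F \lnot ((E \land D) \leftrightarrow B): β-rule — branch into T (E \land D), T B  //  F (E \land D), F B.
              branch 2.1.1.1 (add T (E \land D), T B):
                T (E \land D): α-rule — add T E, T D.
                ○ open, literals {B=true, D=true, E=true}.
              branch 2.1.1.2 (add F (E \land D), F B):
                F (E \land D): β-rule — branch into F E  //  F D.
                  branch 2.1.1.2.1 (add F E):
                    ○ open, literals {B=false, E=false}.
                  branch 2.1.1.2.2 (add F D):
                    ○ open, literals {B=false, D=false}.
          branch 2.1.2 (add T E):
            ○ open, literals {E=true}.
      branch 2.2 (add T ((D \lor A) \to D)):
        T ((D \lor A) \to D): β-rule — branch into F (D \lor A)  //  T D.
          branch 2.2.1 (add F (D \lor A)):
            F (D \lor A): α-rule — add F D, F A.
            ○ open, literals {A=false, D=false}.
          branch 2.2.2 (add T D):
            ○ open, literals {D=true}.
0 branches closed, 8 open.
Each open branch fixes some atoms; the unmentioned ones are free. Counting distinct full assignments: branch {C=false, D=true} (A, E, B) contributes 8 new; branch {C=true, D=false} (A, E, B) contributes 8 new; branch {B=true, D=true, E=true} (A, C) contributes 2 new; branch {B=false, E=false} (A, C, D) contributes 4 new; branch {B=false, D=false} (A, C, E) contributes 2 new; branch {E=true} (A, C, D, B) contributes 4 new; branch {A=false, D=false} (C, E, B) contributes 1 new; branch {D=true} (A, C, E, B) contributes 2 new. Total: 31.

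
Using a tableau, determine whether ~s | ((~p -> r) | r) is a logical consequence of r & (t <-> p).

Initial set: {(r & (t <-> p)); ~(~s | ((~p -> r) | r))}.
(r & (t <-> p)): α-rule — add r, (t <-> p).
~(~s | ((~p -> r) | r)): α-rule — add ~~s, ~((~p -> r) | r).
~((~p -> r) | r): α-rule — add ~(~p -> r), ~r.
× closes — contains both r and ~r.
All 1 branch closes.
Every branch closed, so the premises entail the conclusion.

Yes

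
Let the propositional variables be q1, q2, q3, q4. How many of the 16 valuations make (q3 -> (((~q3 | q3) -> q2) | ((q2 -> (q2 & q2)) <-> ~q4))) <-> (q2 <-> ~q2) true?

2

Initial set: {T ((q3 -> (((~q3 | q3) -> q2) | ((q2 -> (q2 & q2)) <-> ~q4))) <-> (q2 <-> ~q2))}.
T ((q3 -> (((~q3 | q3) -> q2) | ((q2 -> (q2 & q2)) <-> ~q4))) <-> (q2 <-> ~q2)): β-rule — branch into T (q3 -> (((~q3 | q3) -> q2) | ((q2 -> (q2 & q2)) <-> ~q4))), T (q2 <-> ~q2)  //  F (q3 -> (((~q3 | q3) -> q2) | ((q2 -> (q2 & q2)) <-> ~q4))), F (q2 <-> ~q2).
  branch 1 (add T (q3 -> (((~q3 | q3) -> q2) | ((q2 -> (q2 & q2)) <-> ~q4))), T (q2 <-> ~q2)):
    T (q3 -> (((~q3 | q3) -> q2) | ((q2 -> (q2 & q2)) <-> ~q4))): β-rule — branch into F q3  //  T (((~q3 | q3) -> q2) | ((q2 -> (q2 & q2)) <-> ~q4)).
      branch 1.1 (add F q3):
        T (q2 <-> ~q2): β-rule — branch into T q2, T ~q2  //  F q2, F ~q2.
          branch 1.1.1 (add T q2, T ~q2):
            × closes — contains both q2 and ~q2.
          branch 1.1.2 (add F q2, F ~q2):
            × closes — contains both q2 and ~q2.
      branch 1.2 (add T (((~q3 | q3) -> q2) | ((q2 -> (q2 & q2)) <-> ~q4))):
        T (q2 <-> ~q2): β-rule — branch into T q2, T ~q2  //  F q2, F ~q2.
          branch 1.2.1 (add T q2, T ~q2):
            × closes — contains both q2 and ~q2.
          branch 1.2.2 (add F q2, F ~q2):
            × closes — contains both q2 and ~q2.
  branch 2 (add F (q3 -> (((~q3 | q3) -> q2) | ((q2 -> (q2 & q2)) <-> ~q4))), F (q2 <-> ~q2)):
    F (q3 -> (((~q3 | q3) -> q2) | ((q2 -> (q2 & q2)) <-> ~q4))): α-rule — add T q3, F (((~q3 | q3) -> q2) | ((q2 -> (q2 & q2)) <-> ~q4)).
    F (((~q3 | q3) -> q2) | ((q2 -> (q2 & q2)) <-> ~q4)): α-rule — add F ((~q3 | q3) -> q2), F ((q2 -> (q2 & q2)) <-> ~q4).
    F ((~q3 | q3) -> q2): α-rule — add T (~q3 | q3), F q2.
    F (q2 <-> ~q2): β-rule — branch into T q2, F ~q2  //  F q2, T ~q2.
      branch 2.1 (add T q2, F ~q2):
        × closes — contains both q2 and ~q2.
      branch 2.2 (add F q2, T ~q2):
        F ((q2 -> (q2 & q2)) <-> ~q4): β-rule — branch into T (q2 -> (q2 & q2)), F ~q4  //  F (q2 -> (q2 & q2)), T ~q4.
          branch 2.2.1 (add T (q2 -> (q2 & q2)), F ~q4):
            T (~q3 | q3): β-rule — branch into T ~q3  //  T q3.
              branch 2.2.1.1 (add T ~q3):
                × closes — contains both q3 and ~q3.
              branch 2.2.1.2 (add T q3):
                T (q2 -> (q2 & q2)): β-rule — branch into F q2  //  T (q2 & q2).
                  branch 2.2.1.2.1 (add F q2):
                    ○ open, literals {q2=F, q3=T, q4=T}.
                  branch 2.2.1.2.2 (add T (q2 & q2)):
                    T (q2 & q2): α-rule — add T q2, T q2.
                    × closes — contains both q2 and ~q2.
          branch 2.2.2 (add F (q2 -> (q2 & q2)), T ~q4):
            F (q2 -> (q2 & q2)): α-rule — add T q2, F (q2 & q2).
            × closes — contains both q2 and ~q2.
8 branches closed, 1 open.
Each open branch fixes some atoms; the unmentioned ones are free. Counting distinct full assignments: branch {q2=F, q3=T, q4=T} (q1) contributes 2 new. Total: 2.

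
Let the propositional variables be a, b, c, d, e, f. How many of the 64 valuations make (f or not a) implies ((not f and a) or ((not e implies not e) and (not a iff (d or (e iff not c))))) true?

Initial set: {((f or not a) implies ((not f and a) or ((not e implies not e) and (not a iff (d or (e iff not c))))))}.
((f or not a) implies ((not f and a) or ((not e implies not e) and (not a iff (d or (e iff not c)))))): β-rule — branch into not (f or not a)  //  ((not f and a) or ((not e implies not e) and (not a iff (d or (e iff not c))))).
  branch 1 (add not (f or not a)):
    not (f or not a): α-rule — add not f, not not a.
    ○ open, literals {a=true, f=false}.
  branch 2 (add ((not f and a) or ((not e implies not e) and (not a iff (d or (e iff not c)))))):
    ((not f and a) or ((not e implies not e) and (not a iff (d or (e iff not c))))): β-rule — branch into (not f and a)  //  ((not e implies not e) and (not a iff (d or (e iff not c)))).
      branch 2.1 (add (not f and a)):
        (not f and a): α-rule — add not f, a.
        ○ open, literals {a=true, f=false}.
      branch 2.2 (add ((not e implies not e) and (not a iff (d or (e iff not c))))):
        ((not e implies not e) and (not a iff (d or (e iff not c)))): α-rule — add (not e implies not e), (not a iff (d or (e iff not c))).
        (not e implies not e): β-rule — branch into not not e  //  not e.
          branch 2.2.1 (add not not e):
            (not a iff (d or (e iff not c))): β-rule — branch into not a, (d or (e iff not c))  //  not not a, not (d or (e iff not c)).
              branch 2.2.1.1 (add not a, (d or (e iff not c))):
                (d or (e iff not c)): β-rule — branch into d  //  (e iff not c).
                  branch 2.2.1.1.1 (add d):
                    ○ open, literals {a=false, d=true, e=true}.
                  branch 2.2.1.1.2 (add (e iff not c)):
                    (e iff not c): β-rule — branch into e, not c  //  not e, not not c.
                      branch 2.2.1.1.2.1 (add e, not c):
                        ○ open, literals {a=false, c=false, e=true}.
                      branch 2.2.1.1.2.2 (add not e, not not c):
                        × closes — contains both e and not e.
              branch 2.2.1.2 (add not not a, not (d or (e iff not c))):
                not (d or (e iff not c)): α-rule — add not d, not (e iff not c).
                not (e iff not c): β-rule — branch into e, not not c  //  not e, not c.
                  branch 2.2.1.2.1 (add e, not not c):
                    ○ open, literals {a=true, c=true, d=false, e=true}.
                  branch 2.2.1.2.2 (add not e, not c):
                    × closes — contains both e and not e.
          branch 2.2.2 (add not e):
            (not a iff (d or (e iff not c))): β-rule — branch into not a, (d or (e iff not c))  //  not not a, not (d or (e iff not c)).
              branch 2.2.2.1 (add not a, (d or (e iff not c))):
                (d or (e iff not c)): β-rule — branch into d  //  (e iff not c).
                  branch 2.2.2.1.1 (add d):
                    ○ open, literals {a=false, d=true, e=false}.
                  branch 2.2.2.1.2 (add (e iff not c)):
                    (e iff not c): β-rule — branch into e, not c  //  not e, not not c.
                      branch 2.2.2.1.2.1 (add e, not c):
                        × closes — contains both e and not e.
                      branch 2.2.2.1.2.2 (add not e, not not c):
                        ○ open, literals {a=false, c=true, e=false}.
              branch 2.2.2.2 (add not not a, not (d or (e iff not c))):
                not (d or (e iff not c)): α-rule — add not d, not (e iff not c).
                not (e iff not c): β-rule — branch into e, not not c  //  not e, not c.
                  branch 2.2.2.2.1 (add e, not not c):
                    × closes — contains both e and not e.
                  branch 2.2.2.2.2 (add not e, not c):
                    ○ open, literals {a=true, c=false, d=false, e=false}.
4 branches closed, 8 open.
Each open branch fixes some atoms; the unmentioned ones are free. Counting distinct full assignments: branch {a=true, f=false} (b, c, d, e) contributes 16 new; branch {a=true, f=false} (b, c, d, e) contributes 0 new; branch {a=false, d=true, e=true} (b, c, f) contributes 8 new; branch {a=false, c=false, e=true} (b, d, f) contributes 4 new; branch {a=true, c=true, d=false, e=true} (b, f) contributes 2 new; branch {a=false, d=true, e=false} (b, c, f) contributes 8 new; branch {a=false, c=true, e=false} (b, d, f) contributes 4 new; branch {a=true, c=false, d=false, e=false} (b, f) contributes 2 new. Total: 44.

44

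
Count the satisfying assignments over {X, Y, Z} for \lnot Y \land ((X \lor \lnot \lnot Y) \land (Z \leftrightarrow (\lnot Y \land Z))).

Initial set: {T (\lnot Y \land ((X \lor \lnot \lnot Y) \land (Z \leftrightarrow (\lnot Y \land Z))))}.
T (\lnot Y \land ((X \lor \lnot \lnot Y) \land (Z \leftrightarrow (\lnot Y \land Z)))): α-rule — add T \lnot Y, T ((X \lor \lnot \lnot Y) \land (Z \leftrightarrow (\lnot Y \land Z))).
T ((X \lor \lnot \lnot Y) \land (Z \leftrightarrow (\lnot Y \land Z))): α-rule — add T (X \lor \lnot \lnot Y), T (Z \leftrightarrow (\lnot Y \land Z)).
T (X \lor \lnot \lnot Y): β-rule — branch into T X  //  T \lnot \lnot Y.
  branch 1 (add T X):
    T (Z \leftrightarrow (\lnot Y \land Z)): β-rule — branch into T Z, T (\lnot Y \land Z)  //  F Z, F (\lnot Y \land Z).
      branch 1.1 (add T Z, T (\lnot Y \land Z)):
        T (\lnot Y \land Z): α-rule — add T \lnot Y, T Z.
        ○ open, literals {X=true, Y=false, Z=true}.
      branch 1.2 (add F Z, F (\lnot Y \land Z)):
        F (\lnot Y \land Z): β-rule — branch into F \lnot Y  //  F Z.
          branch 1.2.1 (add F \lnot Y):
            × closes — contains both Y and \lnot Y.
          branch 1.2.2 (add F Z):
            ○ open, literals {X=true, Y=false, Z=false}.
  branch 2 (add T \lnot \lnot Y):
    T \lnot \lnot Y: drop double negation, giving T Y.
    × closes — contains both Y and \lnot Y.
2 branches closed, 2 open.
Each open branch fixes some atoms; the unmentioned ones are free. Counting distinct full assignments: branch {X=true, Y=false, Z=true} (none free) contributes 1 new; branch {X=true, Y=false, Z=false} (none free) contributes 1 new. Total: 2.

2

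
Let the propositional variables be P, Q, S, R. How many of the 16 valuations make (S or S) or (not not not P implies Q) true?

Initial set: {((S or S) or (not not not P implies Q))}.
((S or S) or (not not not P implies Q)): β-rule — branch into (S or S)  //  (not not not P implies Q).
  branch 1 (add (S or S)):
    (S or S): β-rule — branch into S  //  S.
      branch 1.1 (add S):
        ○ open, literals {S=1}.
      branch 1.2 (add S):
        ○ open, literals {S=1}.
  branch 2 (add (not not not P implies Q)):
    (not not not P implies Q): β-rule — branch into not not not not P  //  Q.
      branch 2.1 (add not not not not P):
        not not not not P: drop double negation, giving not not P.
        ○ open, literals {P=1}.
      branch 2.2 (add Q):
        ○ open, literals {Q=1}.
0 branches closed, 4 open.
Each open branch fixes some atoms; the unmentioned ones are free. Counting distinct full assignments: branch {S=1} (P, Q, R) contributes 8 new; branch {S=1} (P, Q, R) contributes 0 new; branch {P=1} (Q, S, R) contributes 4 new; branch {Q=1} (P, S, R) contributes 2 new. Total: 14.

14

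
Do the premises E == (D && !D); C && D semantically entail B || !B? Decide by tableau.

Initial set: {(E == (D && !D)); (C && D); !(B || !B)}.
(C && D): α-rule — add C, D.
!(B || !B): α-rule — add !B, !!B.
× closes — contains both B and !B.
All 1 branch closes.
Every branch closed, so the premises entail the conclusion.

Yes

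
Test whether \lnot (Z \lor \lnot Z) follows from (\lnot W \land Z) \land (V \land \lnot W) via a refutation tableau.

Initial set: {((\lnot W \land Z) \land (V \land \lnot W)); \lnot \lnot (Z \lor \lnot Z)}.
((\lnot W \land Z) \land (V \land \lnot W)): α-rule — add (\lnot W \land Z), (V \land \lnot W).
(\lnot W \land Z): α-rule — add \lnot W, Z.
(V \land \lnot W): α-rule — add V, \lnot W.
\lnot \lnot (Z \lor \lnot Z): β-rule — branch into Z  //  \lnot Z.
  branch 1 (add Z):
    ○ open, literals {V=T, W=F, Z=T}.
  branch 2 (add \lnot Z):
    × closes — contains both Z and \lnot Z.
1 branch closed, 1 open.
An open branch gives a countermodel: V=T, W=F, Z=T (unmentioned atoms arbitrary); the premises hold there but the conclusion fails.

No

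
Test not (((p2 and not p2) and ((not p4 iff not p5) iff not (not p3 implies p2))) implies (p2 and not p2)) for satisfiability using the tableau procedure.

Initial set: {not (((p2 and not p2) and ((not p4 iff not p5) iff not (not p3 implies p2))) implies (p2 and not p2))}.
not (((p2 and not p2) and ((not p4 iff not p5) iff not (not p3 implies p2))) implies (p2 and not p2)): α-rule — add ((p2 and not p2) and ((not p4 iff not p5) iff not (not p3 implies p2))), not (p2 and not p2).
((p2 and not p2) and ((not p4 iff not p5) iff not (not p3 implies p2))): α-rule — add (p2 and not p2), ((not p4 iff not p5) iff not (not p3 implies p2)).
(p2 and not p2): α-rule — add p2, not p2.
× closes — contains both p2 and not p2.
All 1 branch closes.
Every branch closed; the formula is unsatisfiable.

Unsatisfiable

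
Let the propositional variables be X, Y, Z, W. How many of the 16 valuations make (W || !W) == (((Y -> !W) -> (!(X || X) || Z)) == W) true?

9

Initial set: {((W || !W) == (((Y -> !W) -> (!(X || X) || Z)) == W))}.
((W || !W) == (((Y -> !W) -> (!(X || X) || Z)) == W)): β-rule — branch into (W || !W), (((Y -> !W) -> (!(X || X) || Z)) == W)  //  !(W || !W), !(((Y -> !W) -> (!(X || X) || Z)) == W).
  branch 1 (add (W || !W), (((Y -> !W) -> (!(X || X) || Z)) == W)):
    (W || !W): β-rule — branch into W  //  !W.
      branch 1.1 (add W):
        (((Y -> !W) -> (!(X || X) || Z)) == W): β-rule — branch into ((Y -> !W) -> (!(X || X) || Z)), W  //  !((Y -> !W) -> (!(X || X) || Z)), !W.
          branch 1.1.1 (add ((Y -> !W) -> (!(X || X) || Z)), W):
            ((Y -> !W) -> (!(X || X) || Z)): β-rule — branch into !(Y -> !W)  //  (!(X || X) || Z).
              branch 1.1.1.1 (add !(Y -> !W)):
                !(Y -> !W): α-rule — add Y, !!W.
                ○ open, literals {W=1, Y=1}.
              branch 1.1.1.2 (add (!(X || X) || Z)):
                (!(X || X) || Z): β-rule — branch into !(X || X)  //  Z.
                  branch 1.1.1.2.1 (add !(X || X)):
                    !(X || X): α-rule — add !X, !X.
                    ○ open, literals {W=1, X=0}.
                  branch 1.1.1.2.2 (add Z):
                    ○ open, literals {W=1, Z=1}.
          branch 1.1.2 (add !((Y -> !W) -> (!(X || X) || Z)), !W):
            × closes — contains both W and !W.
      branch 1.2 (add !W):
        (((Y -> !W) -> (!(X || X) || Z)) == W): β-rule — branch into ((Y -> !W) -> (!(X || X) || Z)), W  //  !((Y -> !W) -> (!(X || X) || Z)), !W.
          branch 1.2.1 (add ((Y -> !W) -> (!(X || X) || Z)), W):
            × closes — contains both W and !W.
          branch 1.2.2 (add !((Y -> !W) -> (!(X || X) || Z)), !W):
            !((Y -> !W) -> (!(X || X) || Z)): α-rule — add (Y -> !W), !(!(X || X) || Z).
            !(!(X || X) || Z): α-rule — add !!(X || X), !Z.
            (Y -> !W): β-rule — branch into !Y  //  !W.
              branch 1.2.2.1 (add !Y):
                !!(X || X): β-rule — branch into X  //  X.
                  branch 1.2.2.1.1 (add X):
                    ○ open, literals {W=0, X=1, Y=0, Z=0}.
                  branch 1.2.2.1.2 (add X):
                    ○ open, literals {W=0, X=1, Y=0, Z=0}.
              branch 1.2.2.2 (add !W):
                !!(X || X): β-rule — branch into X  //  X.
                  branch 1.2.2.2.1 (add X):
                    ○ open, literals {W=0, X=1, Z=0}.
                  branch 1.2.2.2.2 (add X):
                    ○ open, literals {W=0, X=1, Z=0}.
  branch 2 (add !(W || !W), !(((Y -> !W) -> (!(X || X) || Z)) == W)):
    !(W || !W): α-rule — add !W, !!W.
    × closes — contains both W and !W.
3 branches closed, 7 open.
Each open branch fixes some atoms; the unmentioned ones are free. Counting distinct full assignments: branch {W=1, Y=1} (X, Z) contributes 4 new; branch {W=1, X=0} (Y, Z) contributes 2 new; branch {W=1, Z=1} (X, Y) contributes 1 new; branch {W=0, X=1, Y=0, Z=0} (none free) contributes 1 new; branch {W=0, X=1, Y=0, Z=0} (none free) contributes 0 new; branch {W=0, X=1, Z=0} (Y) contributes 1 new; branch {W=0, X=1, Z=0} (Y) contributes 0 new. Total: 9.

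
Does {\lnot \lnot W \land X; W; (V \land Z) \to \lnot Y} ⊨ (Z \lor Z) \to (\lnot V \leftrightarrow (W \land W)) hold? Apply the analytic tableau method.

Initial set: {(\lnot \lnot W \land X); W; ((V \land Z) \to \lnot Y); \lnot ((Z \lor Z) \to (\lnot V \leftrightarrow (W \land W)))}.
(\lnot \lnot W \land X): α-rule — add \lnot \lnot W, X.
\lnot ((Z \lor Z) \to (\lnot V \leftrightarrow (W \land W))): α-rule — add (Z \lor Z), \lnot (\lnot V \leftrightarrow (W \land W)).
\lnot \lnot W: drop double negation, giving W.
((V \land Z) \to \lnot Y): β-rule — branch into \lnot (V \land Z)  //  \lnot Y.
  branch 1 (add \lnot (V \land Z)):
    (Z \lor Z): β-rule — branch into Z  //  Z.
      branch 1.1 (add Z):
        \lnot (\lnot V \leftrightarrow (W \land W)): β-rule — branch into \lnot V, \lnot (W \land W)  //  \lnot \lnot V, (W \land W).
          branch 1.1.1 (add \lnot V, \lnot (W \land W)):
            \lnot (V \land Z): β-rule — branch into \lnot V  //  \lnot Z.
              branch 1.1.1.1 (add \lnot V):
                \lnot (W \land W): β-rule — branch into \lnot W  //  \lnot W.
                  branch 1.1.1.1.1 (add \lnot W):
                    × closes — contains both W and \lnot W.
                  branch 1.1.1.1.2 (add \lnot W):
                    × closes — contains both W and \lnot W.
              branch 1.1.1.2 (add \lnot Z):
                × closes — contains both Z and \lnot Z.
          branch 1.1.2 (add \lnot \lnot V, (W \land W)):
            (W \land W): α-rule — add W, W.
            \lnot (V \land Z): β-rule — branch into \lnot V  //  \lnot Z.
              branch 1.1.2.1 (add \lnot V):
                × closes — contains both V and \lnot V.
              branch 1.1.2.2 (add \lnot Z):
                × closes — contains both Z and \lnot Z.
      branch 1.2 (add Z):
        \lnot (\lnot V \leftrightarrow (W \land W)): β-rule — branch into \lnot V, \lnot (W \land W)  //  \lnot \lnot V, (W \land W).
          branch 1.2.1 (add \lnot V, \lnot (W \land W)):
            \lnot (V \land Z): β-rule — branch into \lnot V  //  \lnot Z.
              branch 1.2.1.1 (add \lnot V):
                \lnot (W \land W): β-rule — branch into \lnot W  //  \lnot W.
                  branch 1.2.1.1.1 (add \lnot W):
                    × closes — contains both W and \lnot W.
                  branch 1.2.1.1.2 (add \lnot W):
                    × closes — contains both W and \lnot W.
              branch 1.2.1.2 (add \lnot Z):
                × closes — contains both Z and \lnot Z.
          branch 1.2.2 (add \lnot \lnot V, (W \land W)):
            (W \land W): α-rule — add W, W.
            \lnot (V \land Z): β-rule — branch into \lnot V  //  \lnot Z.
              branch 1.2.2.1 (add \lnot V):
                × closes — contains both V and \lnot V.
              branch 1.2.2.2 (add \lnot Z):
                × closes — contains both Z and \lnot Z.
  branch 2 (add \lnot Y):
    (Z \lor Z): β-rule — branch into Z  //  Z.
      branch 2.1 (add Z):
        \lnot (\lnot V \leftrightarrow (W \land W)): β-rule — branch into \lnot V, \lnot (W \land W)  //  \lnot \lnot V, (W \land W).
          branch 2.1.1 (add \lnot V, \lnot (W \land W)):
            \lnot (W \land W): β-rule — branch into \lnot W  //  \lnot W.
              branch 2.1.1.1 (add \lnot W):
                × closes — contains both W and \lnot W.
              branch 2.1.1.2 (add \lnot W):
                × closes — contains both W and \lnot W.
          branch 2.1.2 (add \lnot \lnot V, (W \land W)):
            (W \land W): α-rule — add W, W.
            ○ open, literals {V=1, W=1, X=1, Y=0, Z=1}.
      branch 2.2 (add Z):
        \lnot (\lnot V \leftrightarrow (W \land W)): β-rule — branch into \lnot V, \lnot (W \land W)  //  \lnot \lnot V, (W \land W).
          branch 2.2.1 (add \lnot V, \lnot (W \land W)):
            \lnot (W \land W): β-rule — branch into \lnot W  //  \lnot W.
              branch 2.2.1.1 (add \lnot W):
                × closes — contains both W and \lnot W.
              branch 2.2.1.2 (add \lnot W):
                × closes — contains both W and \lnot W.
          branch 2.2.2 (add \lnot \lnot V, (W \land W)):
            (W \land W): α-rule — add W, W.
            ○ open, literals {V=1, W=1, X=1, Y=0, Z=1}.
14 branches closed, 2 open.
An open branch gives a countermodel: V=1, W=1, X=1, Y=0, Z=1 (unmentioned atoms arbitrary); the premises hold there but the conclusion fails.

No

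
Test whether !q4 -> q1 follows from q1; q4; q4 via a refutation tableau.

Initial set: {q1; q4; q4; !(!q4 -> q1)}.
!(!q4 -> q1): α-rule — add !q4, !q1.
× closes — contains both q4 and !q4.
All 1 branch closes.
Every branch closed, so the premises entail the conclusion.

Yes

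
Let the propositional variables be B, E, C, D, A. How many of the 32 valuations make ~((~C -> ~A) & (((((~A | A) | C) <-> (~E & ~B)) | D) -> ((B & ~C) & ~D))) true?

23

Initial set: {~((~C -> ~A) & (((((~A | A) | C) <-> (~E & ~B)) | D) -> ((B & ~C) & ~D)))}.
~((~C -> ~A) & (((((~A | A) | C) <-> (~E & ~B)) | D) -> ((B & ~C) & ~D))): β-rule — branch into ~(~C -> ~A)  //  ~(((((~A | A) | C) <-> (~E & ~B)) | D) -> ((B & ~C) & ~D)).
  branch 1 (add ~(~C -> ~A)):
    ~(~C -> ~A): α-rule — add ~C, ~~A.
    ○ open, literals {A=true, C=false}.
  branch 2 (add ~(((((~A | A) | C) <-> (~E & ~B)) | D) -> ((B & ~C) & ~D))):
    ~(((((~A | A) | C) <-> (~E & ~B)) | D) -> ((B & ~C) & ~D)): α-rule — add ((((~A | A) | C) <-> (~E & ~B)) | D), ~((B & ~C) & ~D).
    ((((~A | A) | C) <-> (~E & ~B)) | D): β-rule — branch into (((~A | A) | C) <-> (~E & ~B))  //  D.
      branch 2.1 (add (((~A | A) | C) <-> (~E & ~B))):
        ~((B & ~C) & ~D): β-rule — branch into ~(B & ~C)  //  ~~D.
          branch 2.1.1 (add ~(B & ~C)):
            (((~A | A) | C) <-> (~E & ~B)): β-rule — branch into ((~A | A) | C), (~E & ~B)  //  ~((~A | A) | C), ~(~E & ~B).
              branch 2.1.1.1 (add ((~A | A) | C), (~E & ~B)):
                (~E & ~B): α-rule — add ~E, ~B.
                ~(B & ~C): β-rule — branch into ~B  //  ~~C.
                  branch 2.1.1.1.1 (add ~B):
                    ((~A | A) | C): β-rule — branch into (~A | A)  //  C.
                      branch 2.1.1.1.1.1 (add (~A | A)):
                        (~A | A): β-rule — branch into ~A  //  A.
                          branch 2.1.1.1.1.1.1 (add ~A):
                            ○ open, literals {A=false, B=false, E=false}.
                          branch 2.1.1.1.1.1.2 (add A):
                            ○ open, literals {A=true, B=false, E=false}.
                      branch 2.1.1.1.1.2 (add C):
                        ○ open, literals {B=false, C=true, E=false}.
                  branch 2.1.1.1.2 (add ~~C):
                    ((~A | A) | C): β-rule — branch into (~A | A)  //  C.
                      branch 2.1.1.1.2.1 (add (~A | A)):
                        (~A | A): β-rule — branch into ~A  //  A.
                          branch 2.1.1.1.2.1.1 (add ~A):
                            ○ open, literals {A=false, B=false, C=true, E=false}.
                          branch 2.1.1.1.2.1.2 (add A):
                            ○ open, literals {A=true, B=false, C=true, E=false}.
                      branch 2.1.1.1.2.2 (add C):
                        ○ open, literals {B=false, C=true, E=false}.
              branch 2.1.1.2 (add ~((~A | A) | C), ~(~E & ~B)):
                ~((~A | A) | C): α-rule — add ~(~A | A), ~C.
                ~(~A | A): α-rule — add ~~A, ~A.
                × closes — contains both A and ~A.
          branch 2.1.2 (add ~~D):
            (((~A | A) | C) <-> (~E & ~B)): β-rule — branch into ((~A | A) | C), (~E & ~B)  //  ~((~A | A) | C), ~(~E & ~B).
              branch 2.1.2.1 (add ((~A | A) | C), (~E & ~B)):
                (~E & ~B): α-rule — add ~E, ~B.
                ((~A | A) | C): β-rule — branch into (~A | A)  //  C.
                  branch 2.1.2.1.1 (add (~A | A)):
                    (~A | A): β-rule — branch into ~A  //  A.
                      branch 2.1.2.1.1.1 (add ~A):
                        ○ open, literals {A=false, B=false, D=true, E=false}.
                      branch 2.1.2.1.1.2 (add A):
                        ○ open, literals {A=true, B=false, D=true, E=false}.
                  branch 2.1.2.1.2 (add C):
                    ○ open, literals {B=false, C=true, D=true, E=false}.
              branch 2.1.2.2 (add ~((~A | A) | C), ~(~E & ~B)):
                ~((~A | A) | C): α-rule — add ~(~A | A), ~C.
                ~(~A | A): α-rule — add ~~A, ~A.
                × closes — contains both A and ~A.
      branch 2.2 (add D):
        ~((B & ~C) & ~D): β-rule — branch into ~(B & ~C)  //  ~~D.
          branch 2.2.1 (add ~(B & ~C)):
            ~(B & ~C): β-rule — branch into ~B  //  ~~C.
              branch 2.2.1.1 (add ~B):
                ○ open, literals {B=false, D=true}.
              branch 2.2.1.2 (add ~~C):
                ○ open, literals {C=true, D=true}.
          branch 2.2.2 (add ~~D):
            ○ open, literals {D=true}.
2 branches closed, 13 open.
Each open branch fixes some atoms; the unmentioned ones are free. Counting distinct full assignments: branch {A=true, C=false} (B, E, D) contributes 8 new; branch {A=false, B=false, E=false} (C, D) contributes 4 new; branch {A=true, B=false, E=false} (C, D) contributes 2 new; branch {B=false, C=true, E=false} (D, A) contributes 0 new; branch {A=false, B=false, C=true, E=false} (D) contributes 0 new; branch {A=true, B=false, C=true, E=false} (D) contributes 0 new; branch {B=false, C=true, E=false} (D, A) contributes 0 new; branch {A=false, B=false, D=true, E=false} (C) contributes 0 new; branch {A=true, B=false, D=true, E=false} (C) contributes 0 new; branch {B=false, C=true, D=true, E=false} (A) contributes 0 new; branch {B=false, D=true} (E, C, A) contributes 3 new; branch {C=true, D=true} (B, E, A) contributes 4 new; branch {D=true} (B, E, C, A) contributes 2 new. Total: 23.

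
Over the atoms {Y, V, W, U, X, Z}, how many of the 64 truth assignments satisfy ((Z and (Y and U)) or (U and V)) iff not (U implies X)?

Initial set: {(((Z and (Y and U)) or (U and V)) iff not (U implies X))}.
(((Z and (Y and U)) or (U and V)) iff not (U implies X)): β-rule — branch into ((Z and (Y and U)) or (U and V)), not (U implies X)  //  not ((Z and (Y and U)) or (U and V)), not not (U implies X).
  branch 1 (add ((Z and (Y and U)) or (U and V)), not (U implies X)):
    not (U implies X): α-rule — add U, not X.
    ((Z and (Y and U)) or (U and V)): β-rule — branch into (Z and (Y and U))  //  (U and V).
      branch 1.1 (add (Z and (Y and U))):
        (Z and (Y and U)): α-rule — add Z, (Y and U).
        (Y and U): α-rule — add Y, U.
        ○ open, literals {U=T, X=F, Y=T, Z=T}.
      branch 1.2 (add (U and V)):
        (U and V): α-rule — add U, V.
        ○ open, literals {U=T, V=T, X=F}.
  branch 2 (add not ((Z and (Y and U)) or (U and V)), not not (U implies X)):
    not ((Z and (Y and U)) or (U and V)): α-rule — add not (Z and (Y and U)), not (U and V).
    not not (U implies X): β-rule — branch into not U  //  X.
      branch 2.1 (add not U):
        not (Z and (Y and U)): β-rule — branch into not Z  //  not (Y and U).
          branch 2.1.1 (add not Z):
            not (U and V): β-rule — branch into not U  //  not V.
              branch 2.1.1.1 (add not U):
                ○ open, literals {U=F, Z=F}.
              branch 2.1.1.2 (add not V):
                ○ open, literals {U=F, V=F, Z=F}.
          branch 2.1.2 (add not (Y and U)):
            not (U and V): β-rule — branch into not U  //  not V.
              branch 2.1.2.1 (add not U):
                not (Y and U): β-rule — branch into not Y  //  not U.
                  branch 2.1.2.1.1 (add not Y):
                    ○ open, literals {U=F, Y=F}.
                  branch 2.1.2.1.2 (add not U):
                    ○ open, literals {U=F}.
              branch 2.1.2.2 (add not V):
                not (Y and U): β-rule — branch into not Y  //  not U.
                  branch 2.1.2.2.1 (add not Y):
                    ○ open, literals {U=F, V=F, Y=F}.
                  branch 2.1.2.2.2 (add not U):
                    ○ open, literals {U=F, V=F}.
      branch 2.2 (add X):
        not (Z and (Y and U)): β-rule — branch into not Z  //  not (Y and U).
          branch 2.2.1 (add not Z):
            not (U and V): β-rule — branch into not U  //  not V.
              branch 2.2.1.1 (add not U):
                ○ open, literals {U=F, X=T, Z=F}.
              branch 2.2.1.2 (add not V):
                ○ open, literals {V=F, X=T, Z=F}.
          branch 2.2.2 (add not (Y and U)):
            not (U and V): β-rule — branch into not U  //  not V.
              branch 2.2.2.1 (add not U):
                not (Y and U): β-rule — branch into not Y  //  not U.
                  branch 2.2.2.1.1 (add not Y):
                    ○ open, literals {U=F, X=T, Y=F}.
                  branch 2.2.2.1.2 (add not U):
                    ○ open, literals {U=F, X=T}.
              branch 2.2.2.2 (add not V):
                not (Y and U): β-rule — branch into not Y  //  not U.
                  branch 2.2.2.2.1 (add not Y):
                    ○ open, literals {V=F, X=T, Y=F}.
                  branch 2.2.2.2.2 (add not U):
                    ○ open, literals {U=F, V=F, X=T}.
0 branches closed, 14 open.
Each open branch fixes some atoms; the unmentioned ones are free. Counting distinct full assignments: branch {U=T, X=F, Y=T, Z=T} (V, W) contributes 4 new; branch {U=T, V=T, X=F} (Y, W, Z) contributes 6 new; branch {U=F, Z=F} (Y, V, W, X) contributes 16 new; branch {U=F, V=F, Z=F} (Y, W, X) contributes 0 new; branch {U=F, Y=F} (V, W, X, Z) contributes 8 new; branch {U=F} (Y, V, W, X, Z) contributes 8 new; branch {U=F, V=F, Y=F} (W, X, Z) contributes 0 new; branch {U=F, V=F} (Y, W, X, Z) contributes 0 new; branch {U=F, X=T, Z=F} (Y, V, W) contributes 0 new; branch {V=F, X=T, Z=F} (Y, W, U) contributes 4 new; branch {U=F, X=T, Y=F} (V, W, Z) contributes 0 new; branch {U=F, X=T} (Y, V, W, Z) contributes 0 new; branch {V=F, X=T, Y=F} (W, U, Z) contributes 2 new; branch {U=F, V=F, X=T} (Y, W, Z) contributes 0 new. Total: 48.

48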